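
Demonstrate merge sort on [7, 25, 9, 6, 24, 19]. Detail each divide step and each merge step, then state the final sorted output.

Merge sort trace:

Split: [7, 25, 9, 6, 24, 19] -> [7, 25, 9] and [6, 24, 19]
  Split: [7, 25, 9] -> [7] and [25, 9]
    Split: [25, 9] -> [25] and [9]
    Merge: [25] + [9] -> [9, 25]
  Merge: [7] + [9, 25] -> [7, 9, 25]
  Split: [6, 24, 19] -> [6] and [24, 19]
    Split: [24, 19] -> [24] and [19]
    Merge: [24] + [19] -> [19, 24]
  Merge: [6] + [19, 24] -> [6, 19, 24]
Merge: [7, 9, 25] + [6, 19, 24] -> [6, 7, 9, 19, 24, 25]

Final sorted array: [6, 7, 9, 19, 24, 25]

The merge sort proceeds by recursively splitting the array and merging sorted halves.
After all merges, the sorted array is [6, 7, 9, 19, 24, 25].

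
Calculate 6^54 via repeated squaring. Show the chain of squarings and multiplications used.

Computing 6^54 by squaring (build up from 6^1; each line after the first costs one multiplication):

6^1 = 6
6^2 = (6^1)^2 = 6^2 = 36
6^3 = 6 * 6^2 = 6 * 36 = 216
6^6 = (6^3)^2 = 216^2 = 46656
6^12 = (6^6)^2 = 46656^2 = 2176782336
6^13 = 6 * 6^12 = 6 * 2176782336 = 13060694016
6^26 = (6^13)^2 = 13060694016^2 = 170581728179578208256
6^27 = 6 * 6^26 = 6 * 170581728179578208256 = 1023490369077469249536
6^54 = (6^27)^2 = 1023490369077469249536^2 = 1047532535594334222593508922191671036215296

Result: 1047532535594334222593508922191671036215296
Multiplications needed: 8 (8 lines after 6^1)

6^54 = 1047532535594334222593508922191671036215296. Using exponentiation by squaring, this requires 8 multiplications. The key idea: if the exponent is even, square the half-power; if odd, multiply by the base once.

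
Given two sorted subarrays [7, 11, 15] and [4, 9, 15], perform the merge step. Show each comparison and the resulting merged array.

Merging process:

Compare 7 vs 4: take 4 from right. Merged: [4]
Compare 7 vs 9: take 7 from left. Merged: [4, 7]
Compare 11 vs 9: take 9 from right. Merged: [4, 7, 9]
Compare 11 vs 15: take 11 from left. Merged: [4, 7, 9, 11]
Compare 15 vs 15: take 15 from left. Merged: [4, 7, 9, 11, 15]
Append remaining from right: [15]. Merged: [4, 7, 9, 11, 15, 15]

Final merged array: [4, 7, 9, 11, 15, 15]
Total comparisons: 5

The merged array is [4, 7, 9, 11, 15, 15], requiring 5 comparisons. The merge step runs in O(n) time where n is the total number of elements.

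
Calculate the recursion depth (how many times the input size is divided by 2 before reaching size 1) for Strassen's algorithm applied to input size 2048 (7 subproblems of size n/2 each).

For divide and conquer with division factor 2:

Problem sizes at each level:
Level 0: 2048
Level 1: 1024
Level 2: 512
Level 3: 256
Level 4: 128
Level 5: 64
Level 6: 32
Level 7: 16
Level 8: 8
Level 9: 4
Level 10: 2
Level 11: 1

The root is level 0 and the size-1 base case is level 11 (the tree spans levels 0 through 11, i.e. 12 levels counting the root), so the depth is the number of divisions: log_2(2048) = 11

The recursion tree depth is log_2(2048) = 11. At each level, the problem size is divided by 2, so it takes 11 divisions to reduce to a base case of size 1. The algorithm makes 7 recursive calls at each level.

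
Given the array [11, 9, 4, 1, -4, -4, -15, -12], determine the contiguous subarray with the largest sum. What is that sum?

Using Kadane's algorithm on [11, 9, 4, 1, -4, -4, -15, -12]:

Scanning through the array:
Position 1 (value 9): max_ending_here = 20, max_so_far = 20
Position 2 (value 4): max_ending_here = 24, max_so_far = 24
Position 3 (value 1): max_ending_here = 25, max_so_far = 25
Position 4 (value -4): max_ending_here = 21, max_so_far = 25
Position 5 (value -4): max_ending_here = 17, max_so_far = 25
Position 6 (value -15): max_ending_here = 2, max_so_far = 25
Position 7 (value -12): max_ending_here = -10, max_so_far = 25

Maximum subarray: [11, 9, 4, 1]
Maximum sum: 25

The maximum subarray is [11, 9, 4, 1] with sum 25. This subarray runs from index 0 to index 3.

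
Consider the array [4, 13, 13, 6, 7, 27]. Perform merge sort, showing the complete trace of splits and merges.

Merge sort trace:

Split: [4, 13, 13, 6, 7, 27] -> [4, 13, 13] and [6, 7, 27]
  Split: [4, 13, 13] -> [4] and [13, 13]
    Split: [13, 13] -> [13] and [13]
    Merge: [13] + [13] -> [13, 13]
  Merge: [4] + [13, 13] -> [4, 13, 13]
  Split: [6, 7, 27] -> [6] and [7, 27]
    Split: [7, 27] -> [7] and [27]
    Merge: [7] + [27] -> [7, 27]
  Merge: [6] + [7, 27] -> [6, 7, 27]
Merge: [4, 13, 13] + [6, 7, 27] -> [4, 6, 7, 13, 13, 27]

Final sorted array: [4, 6, 7, 13, 13, 27]

The merge sort proceeds by recursively splitting the array and merging sorted halves.
After all merges, the sorted array is [4, 6, 7, 13, 13, 27].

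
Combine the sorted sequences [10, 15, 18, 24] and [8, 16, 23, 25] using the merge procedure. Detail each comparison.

Merging process:

Compare 10 vs 8: take 8 from right. Merged: [8]
Compare 10 vs 16: take 10 from left. Merged: [8, 10]
Compare 15 vs 16: take 15 from left. Merged: [8, 10, 15]
Compare 18 vs 16: take 16 from right. Merged: [8, 10, 15, 16]
Compare 18 vs 23: take 18 from left. Merged: [8, 10, 15, 16, 18]
Compare 24 vs 23: take 23 from right. Merged: [8, 10, 15, 16, 18, 23]
Compare 24 vs 25: take 24 from left. Merged: [8, 10, 15, 16, 18, 23, 24]
Append remaining from right: [25]. Merged: [8, 10, 15, 16, 18, 23, 24, 25]

Final merged array: [8, 10, 15, 16, 18, 23, 24, 25]
Total comparisons: 7

The merged array is [8, 10, 15, 16, 18, 23, 24, 25], requiring 7 comparisons. The merge step runs in O(n) time where n is the total number of elements.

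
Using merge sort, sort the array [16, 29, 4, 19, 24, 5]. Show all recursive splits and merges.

Merge sort trace:

Split: [16, 29, 4, 19, 24, 5] -> [16, 29, 4] and [19, 24, 5]
  Split: [16, 29, 4] -> [16] and [29, 4]
    Split: [29, 4] -> [29] and [4]
    Merge: [29] + [4] -> [4, 29]
  Merge: [16] + [4, 29] -> [4, 16, 29]
  Split: [19, 24, 5] -> [19] and [24, 5]
    Split: [24, 5] -> [24] and [5]
    Merge: [24] + [5] -> [5, 24]
  Merge: [19] + [5, 24] -> [5, 19, 24]
Merge: [4, 16, 29] + [5, 19, 24] -> [4, 5, 16, 19, 24, 29]

Final sorted array: [4, 5, 16, 19, 24, 29]

The merge sort proceeds by recursively splitting the array and merging sorted halves.
After all merges, the sorted array is [4, 5, 16, 19, 24, 29].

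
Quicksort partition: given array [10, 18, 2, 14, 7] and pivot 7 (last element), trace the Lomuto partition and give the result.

Lomuto partition with pivot = 7:

Initial array: [10, 18, 2, 14, 7]

arr[0]=10 > 7: no swap
arr[1]=18 > 7: no swap
arr[2]=2 <= 7: swap with position 0, array becomes [2, 18, 10, 14, 7]
arr[3]=14 > 7: no swap

Place pivot at position 1: [2, 7, 10, 14, 18]
Pivot position: 1

After partitioning with pivot 7, the array becomes [2, 7, 10, 14, 18]. The pivot is placed at index 1. All elements to the left of the pivot are <= 7, and all elements to the right are > 7.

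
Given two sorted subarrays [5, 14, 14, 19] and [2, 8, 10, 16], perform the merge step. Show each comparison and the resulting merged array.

Merging process:

Compare 5 vs 2: take 2 from right. Merged: [2]
Compare 5 vs 8: take 5 from left. Merged: [2, 5]
Compare 14 vs 8: take 8 from right. Merged: [2, 5, 8]
Compare 14 vs 10: take 10 from right. Merged: [2, 5, 8, 10]
Compare 14 vs 16: take 14 from left. Merged: [2, 5, 8, 10, 14]
Compare 14 vs 16: take 14 from left. Merged: [2, 5, 8, 10, 14, 14]
Compare 19 vs 16: take 16 from right. Merged: [2, 5, 8, 10, 14, 14, 16]
Append remaining from left: [19]. Merged: [2, 5, 8, 10, 14, 14, 16, 19]

Final merged array: [2, 5, 8, 10, 14, 14, 16, 19]
Total comparisons: 7

The merged array is [2, 5, 8, 10, 14, 14, 16, 19], requiring 7 comparisons. The merge step runs in O(n) time where n is the total number of elements.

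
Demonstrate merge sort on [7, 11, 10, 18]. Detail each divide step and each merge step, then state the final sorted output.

Merge sort trace:

Split: [7, 11, 10, 18] -> [7, 11] and [10, 18]
  Split: [7, 11] -> [7] and [11]
  Merge: [7] + [11] -> [7, 11]
  Split: [10, 18] -> [10] and [18]
  Merge: [10] + [18] -> [10, 18]
Merge: [7, 11] + [10, 18] -> [7, 10, 11, 18]

Final sorted array: [7, 10, 11, 18]

The merge sort proceeds by recursively splitting the array and merging sorted halves.
After all merges, the sorted array is [7, 10, 11, 18].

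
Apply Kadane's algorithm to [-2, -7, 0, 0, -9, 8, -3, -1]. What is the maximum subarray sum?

Using Kadane's algorithm on [-2, -7, 0, 0, -9, 8, -3, -1]:

Scanning through the array:
Position 1 (value -7): max_ending_here = -7, max_so_far = -2
Position 2 (value 0): max_ending_here = 0, max_so_far = 0
Position 3 (value 0): max_ending_here = 0, max_so_far = 0
Position 4 (value -9): max_ending_here = -9, max_so_far = 0
Position 5 (value 8): max_ending_here = 8, max_so_far = 8
Position 6 (value -3): max_ending_here = 5, max_so_far = 8
Position 7 (value -1): max_ending_here = 4, max_so_far = 8

Maximum subarray: [8]
Maximum sum: 8

The maximum subarray is [8] with sum 8. This subarray runs from index 5 to index 5.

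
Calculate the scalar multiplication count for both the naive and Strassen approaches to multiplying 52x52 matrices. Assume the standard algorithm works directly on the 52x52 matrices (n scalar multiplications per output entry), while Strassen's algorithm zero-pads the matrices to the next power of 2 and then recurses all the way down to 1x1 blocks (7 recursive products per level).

Matrix multiplication for 52x52 matrices:

Strassen's algorithm requires power-of-2 dimensions. Pad 52x52 to 64x64 (next power of 2).

Standard algorithm: 52^3 = 140608 multiplications
Strassen's algorithm: 7^(log2(64)) = 7^6 = 117649 multiplications
Savings: 140608 - 117649 = 22959 multiplications

Standard: 140608 multiplications (52^3). Strassen: 117649 multiplications (7^6, after padding to 64x64). Strassen reduces 8 recursive multiplications to 7 at each level.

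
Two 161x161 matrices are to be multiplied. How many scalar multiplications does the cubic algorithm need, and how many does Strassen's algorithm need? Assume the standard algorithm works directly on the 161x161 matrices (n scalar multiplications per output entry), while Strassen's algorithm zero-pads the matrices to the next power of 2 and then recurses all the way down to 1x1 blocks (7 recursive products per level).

Matrix multiplication for 161x161 matrices:

Strassen's algorithm requires power-of-2 dimensions. Pad 161x161 to 256x256 (next power of 2).

Standard algorithm: 161^3 = 4173281 multiplications
Strassen's algorithm: 7^(log2(256)) = 7^8 = 5764801 multiplications
Difference: 4173281 - 5764801 = -1591520 (Strassen uses MORE here due to padding overhead — for small or just-over-power-of-2 n, padding can outweigh the per-level savings)

Standard: 4173281 multiplications (161^3). Strassen: 5764801 multiplications (7^8, after padding to 256x256). Strassen reduces 8 recursive multiplications to 7 at each level.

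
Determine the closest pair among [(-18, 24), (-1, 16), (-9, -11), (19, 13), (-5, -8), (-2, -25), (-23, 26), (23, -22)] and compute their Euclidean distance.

Computing all pairwise distances among 8 points:

d((-18, 24), (-1, 16)) = 18.7883
d((-18, 24), (-9, -11)) = 36.1386
d((-18, 24), (19, 13)) = 38.6005
d((-18, 24), (-5, -8)) = 34.5398
d((-18, 24), (-2, -25)) = 51.5461
d((-18, 24), (-23, 26)) = 5.3852
d((-18, 24), (23, -22)) = 61.6198
d((-1, 16), (-9, -11)) = 28.1603
d((-1, 16), (19, 13)) = 20.2237
d((-1, 16), (-5, -8)) = 24.3311
d((-1, 16), (-2, -25)) = 41.0122
d((-1, 16), (-23, 26)) = 24.1661
d((-1, 16), (23, -22)) = 44.9444
d((-9, -11), (19, 13)) = 36.8782
d((-9, -11), (-5, -8)) = 5.0 <-- minimum
d((-9, -11), (-2, -25)) = 15.6525
d((-9, -11), (-23, 26)) = 39.5601
d((-9, -11), (23, -22)) = 33.8378
d((19, 13), (-5, -8)) = 31.8904
d((19, 13), (-2, -25)) = 43.4166
d((19, 13), (-23, 26)) = 43.9659
d((19, 13), (23, -22)) = 35.2278
d((-5, -8), (-2, -25)) = 17.2627
d((-5, -8), (-23, 26)) = 38.4708
d((-5, -8), (23, -22)) = 31.305
d((-2, -25), (-23, 26)) = 55.1543
d((-2, -25), (23, -22)) = 25.1794
d((-23, 26), (23, -22)) = 66.4831

Closest pair: (-9, -11) and (-5, -8) with distance 5.0

The closest pair is (-9, -11) and (-5, -8) with Euclidean distance 5.0. For 8 points, brute-force pairwise comparison is shown above. For large n, the divide-and-conquer algorithm (sort by x, recurse on halves, check the dividing strip) achieves O(n log n).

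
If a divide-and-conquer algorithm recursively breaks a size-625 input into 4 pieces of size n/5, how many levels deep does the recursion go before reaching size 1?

For divide and conquer with division factor 5:

Problem sizes at each level:
Level 0: 625
Level 1: 125
Level 2: 25
Level 3: 5
Level 4: 1

The root is level 0 and the size-1 base case is level 4 (the tree spans levels 0 through 4, i.e. 5 levels counting the root), so the depth is the number of divisions: log_5(625) = 4

The recursion tree depth is log_5(625) = 4. At each level, the problem size is divided by 5, so it takes 4 divisions to reduce to a base case of size 1. The algorithm makes 4 recursive calls at each level.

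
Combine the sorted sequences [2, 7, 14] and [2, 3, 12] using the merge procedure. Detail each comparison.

Merging process:

Compare 2 vs 2: take 2 from left. Merged: [2]
Compare 7 vs 2: take 2 from right. Merged: [2, 2]
Compare 7 vs 3: take 3 from right. Merged: [2, 2, 3]
Compare 7 vs 12: take 7 from left. Merged: [2, 2, 3, 7]
Compare 14 vs 12: take 12 from right. Merged: [2, 2, 3, 7, 12]
Append remaining from left: [14]. Merged: [2, 2, 3, 7, 12, 14]

Final merged array: [2, 2, 3, 7, 12, 14]
Total comparisons: 5

The merged array is [2, 2, 3, 7, 12, 14], requiring 5 comparisons. The merge step runs in O(n) time where n is the total number of elements.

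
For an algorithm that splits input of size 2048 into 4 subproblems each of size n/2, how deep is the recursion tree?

For divide and conquer with division factor 2:

Problem sizes at each level:
Level 0: 2048
Level 1: 1024
Level 2: 512
Level 3: 256
Level 4: 128
Level 5: 64
Level 6: 32
Level 7: 16
Level 8: 8
Level 9: 4
Level 10: 2
Level 11: 1

The root is level 0 and the size-1 base case is level 11 (the tree spans levels 0 through 11, i.e. 12 levels counting the root), so the depth is the number of divisions: log_2(2048) = 11

The recursion tree depth is log_2(2048) = 11. At each level, the problem size is divided by 2, so it takes 11 divisions to reduce to a base case of size 1. The algorithm makes 4 recursive calls at each level.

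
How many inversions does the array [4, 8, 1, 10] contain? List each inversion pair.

Finding inversions in [4, 8, 1, 10]:

(0, 2): arr[0]=4 > arr[2]=1
(1, 2): arr[1]=8 > arr[2]=1

Total inversions: 2

The array has 2 inversion(s): (0,2), (1,2). Each pair (i,j) satisfies i < j and arr[i] > arr[j].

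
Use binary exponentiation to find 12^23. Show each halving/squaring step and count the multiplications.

Computing 12^23 by squaring (build up from 12^1; each line after the first costs one multiplication):

12^1 = 12
12^2 = (12^1)^2 = 12^2 = 144
12^4 = (12^2)^2 = 144^2 = 20736
12^5 = 12 * 12^4 = 12 * 20736 = 248832
12^10 = (12^5)^2 = 248832^2 = 61917364224
12^11 = 12 * 12^10 = 12 * 61917364224 = 743008370688
12^22 = (12^11)^2 = 743008370688^2 = 552061438912436417593344
12^23 = 12 * 12^22 = 12 * 552061438912436417593344 = 6624737266949237011120128

Result: 6624737266949237011120128
Multiplications needed: 7 (7 lines after 12^1)

12^23 = 6624737266949237011120128. Using exponentiation by squaring, this requires 7 multiplications. The key idea: if the exponent is even, square the half-power; if odd, multiply by the base once.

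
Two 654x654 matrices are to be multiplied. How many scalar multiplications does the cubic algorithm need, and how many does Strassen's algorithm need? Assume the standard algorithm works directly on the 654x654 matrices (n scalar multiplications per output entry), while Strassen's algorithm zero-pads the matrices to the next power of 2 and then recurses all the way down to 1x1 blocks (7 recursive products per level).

Matrix multiplication for 654x654 matrices:

Strassen's algorithm requires power-of-2 dimensions. Pad 654x654 to 1024x1024 (next power of 2).

Standard algorithm: 654^3 = 279726264 multiplications
Strassen's algorithm: 7^(log2(1024)) = 7^10 = 282475249 multiplications
Difference: 279726264 - 282475249 = -2748985 (Strassen uses MORE here due to padding overhead — for small or just-over-power-of-2 n, padding can outweigh the per-level savings)

Standard: 279726264 multiplications (654^3). Strassen: 282475249 multiplications (7^10, after padding to 1024x1024). Strassen reduces 8 recursive multiplications to 7 at each level.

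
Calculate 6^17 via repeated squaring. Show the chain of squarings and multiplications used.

Computing 6^17 by squaring (build up from 6^1; each line after the first costs one multiplication):

6^1 = 6
6^2 = (6^1)^2 = 6^2 = 36
6^4 = (6^2)^2 = 36^2 = 1296
6^8 = (6^4)^2 = 1296^2 = 1679616
6^16 = (6^8)^2 = 1679616^2 = 2821109907456
6^17 = 6 * 6^16 = 6 * 2821109907456 = 16926659444736

Result: 16926659444736
Multiplications needed: 5 (5 lines after 6^1)

6^17 = 16926659444736. Using exponentiation by squaring, this requires 5 multiplications. The key idea: if the exponent is even, square the half-power; if odd, multiply by the base once.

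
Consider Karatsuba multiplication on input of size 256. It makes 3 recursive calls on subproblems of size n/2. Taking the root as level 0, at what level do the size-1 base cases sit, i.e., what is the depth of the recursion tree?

For divide and conquer with division factor 2:

Problem sizes at each level:
Level 0: 256
Level 1: 128
Level 2: 64
Level 3: 32
Level 4: 16
Level 5: 8
Level 6: 4
Level 7: 2
Level 8: 1

The root is level 0 and the size-1 base case is level 8 (the tree spans levels 0 through 8, i.e. 9 levels counting the root), so the depth is the number of divisions: log_2(256) = 8

The recursion tree depth is log_2(256) = 8. At each level, the problem size is divided by 2, so it takes 8 divisions to reduce to a base case of size 1. The algorithm makes 3 recursive calls at each level.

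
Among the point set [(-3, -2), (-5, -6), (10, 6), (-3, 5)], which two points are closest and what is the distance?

Computing all pairwise distances among 4 points:

d((-3, -2), (-5, -6)) = 4.4721 <-- minimum
d((-3, -2), (10, 6)) = 15.2643
d((-3, -2), (-3, 5)) = 7.0
d((-5, -6), (10, 6)) = 19.2094
d((-5, -6), (-3, 5)) = 11.1803
d((10, 6), (-3, 5)) = 13.0384

Closest pair: (-3, -2) and (-5, -6) with distance 4.4721

The closest pair is (-3, -2) and (-5, -6) with Euclidean distance 4.4721. For 4 points, brute-force pairwise comparison is shown above. For large n, the divide-and-conquer algorithm (sort by x, recurse on halves, check the dividing strip) achieves O(n log n).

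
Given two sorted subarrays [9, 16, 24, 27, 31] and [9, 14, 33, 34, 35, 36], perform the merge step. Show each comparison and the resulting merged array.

Merging process:

Compare 9 vs 9: take 9 from left. Merged: [9]
Compare 16 vs 9: take 9 from right. Merged: [9, 9]
Compare 16 vs 14: take 14 from right. Merged: [9, 9, 14]
Compare 16 vs 33: take 16 from left. Merged: [9, 9, 14, 16]
Compare 24 vs 33: take 24 from left. Merged: [9, 9, 14, 16, 24]
Compare 27 vs 33: take 27 from left. Merged: [9, 9, 14, 16, 24, 27]
Compare 31 vs 33: take 31 from left. Merged: [9, 9, 14, 16, 24, 27, 31]
Append remaining from right: [33, 34, 35, 36]. Merged: [9, 9, 14, 16, 24, 27, 31, 33, 34, 35, 36]

Final merged array: [9, 9, 14, 16, 24, 27, 31, 33, 34, 35, 36]
Total comparisons: 7

The merged array is [9, 9, 14, 16, 24, 27, 31, 33, 34, 35, 36], requiring 7 comparisons. The merge step runs in O(n) time where n is the total number of elements.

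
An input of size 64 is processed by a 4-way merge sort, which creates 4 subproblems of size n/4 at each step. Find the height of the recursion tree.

For divide and conquer with division factor 4:

Problem sizes at each level:
Level 0: 64
Level 1: 16
Level 2: 4
Level 3: 1

The root is level 0 and the size-1 base case is level 3 (the tree spans levels 0 through 3, i.e. 4 levels counting the root), so the depth is the number of divisions: log_4(64) = 3

The recursion tree depth is log_4(64) = 3. At each level, the problem size is divided by 4, so it takes 3 divisions to reduce to a base case of size 1. The algorithm makes 4 recursive calls at each level.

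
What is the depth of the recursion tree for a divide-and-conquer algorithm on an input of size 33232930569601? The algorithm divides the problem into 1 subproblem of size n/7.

For divide and conquer with division factor 7:

Problem sizes at each level:
Level 0: 33232930569601
Level 1: 4747561509943
Level 2: 678223072849
Level 3: 96889010407
Level 4: 13841287201
Level 5: 1977326743
Level 6: 282475249
Level 7: 40353607
Level 8: 5764801
Level 9: 823543
Level 10: 117649
Level 11: 16807
Level 12: 2401
Level 13: 343
Level 14: 49
Level 15: 7
Level 16: 1

The root is level 0 and the size-1 base case is level 16 (the tree spans levels 0 through 16, i.e. 17 levels counting the root), so the depth is the number of divisions: log_7(33232930569601) = 16

The recursion tree depth is log_7(33232930569601) = 16. At each level, the problem size is divided by 7, so it takes 16 divisions to reduce to a base case of size 1. The algorithm makes 1 recursive call at each level.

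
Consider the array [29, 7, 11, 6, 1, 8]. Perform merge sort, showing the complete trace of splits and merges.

Merge sort trace:

Split: [29, 7, 11, 6, 1, 8] -> [29, 7, 11] and [6, 1, 8]
  Split: [29, 7, 11] -> [29] and [7, 11]
    Split: [7, 11] -> [7] and [11]
    Merge: [7] + [11] -> [7, 11]
  Merge: [29] + [7, 11] -> [7, 11, 29]
  Split: [6, 1, 8] -> [6] and [1, 8]
    Split: [1, 8] -> [1] and [8]
    Merge: [1] + [8] -> [1, 8]
  Merge: [6] + [1, 8] -> [1, 6, 8]
Merge: [7, 11, 29] + [1, 6, 8] -> [1, 6, 7, 8, 11, 29]

Final sorted array: [1, 6, 7, 8, 11, 29]

The merge sort proceeds by recursively splitting the array and merging sorted halves.
After all merges, the sorted array is [1, 6, 7, 8, 11, 29].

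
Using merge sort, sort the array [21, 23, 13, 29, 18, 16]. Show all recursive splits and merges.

Merge sort trace:

Split: [21, 23, 13, 29, 18, 16] -> [21, 23, 13] and [29, 18, 16]
  Split: [21, 23, 13] -> [21] and [23, 13]
    Split: [23, 13] -> [23] and [13]
    Merge: [23] + [13] -> [13, 23]
  Merge: [21] + [13, 23] -> [13, 21, 23]
  Split: [29, 18, 16] -> [29] and [18, 16]
    Split: [18, 16] -> [18] and [16]
    Merge: [18] + [16] -> [16, 18]
  Merge: [29] + [16, 18] -> [16, 18, 29]
Merge: [13, 21, 23] + [16, 18, 29] -> [13, 16, 18, 21, 23, 29]

Final sorted array: [13, 16, 18, 21, 23, 29]

The merge sort proceeds by recursively splitting the array and merging sorted halves.
After all merges, the sorted array is [13, 16, 18, 21, 23, 29].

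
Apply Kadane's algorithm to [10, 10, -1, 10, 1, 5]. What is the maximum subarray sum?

Using Kadane's algorithm on [10, 10, -1, 10, 1, 5]:

Scanning through the array:
Position 1 (value 10): max_ending_here = 20, max_so_far = 20
Position 2 (value -1): max_ending_here = 19, max_so_far = 20
Position 3 (value 10): max_ending_here = 29, max_so_far = 29
Position 4 (value 1): max_ending_here = 30, max_so_far = 30
Position 5 (value 5): max_ending_here = 35, max_so_far = 35

Maximum subarray: [10, 10, -1, 10, 1, 5]
Maximum sum: 35

The maximum subarray is [10, 10, -1, 10, 1, 5] with sum 35. This subarray runs from index 0 to index 5.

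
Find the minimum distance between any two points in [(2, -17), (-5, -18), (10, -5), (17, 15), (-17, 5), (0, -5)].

Computing all pairwise distances among 6 points:

d((2, -17), (-5, -18)) = 7.0711 <-- minimum
d((2, -17), (10, -5)) = 14.4222
d((2, -17), (17, 15)) = 35.3412
d((2, -17), (-17, 5)) = 29.0689
d((2, -17), (0, -5)) = 12.1655
d((-5, -18), (10, -5)) = 19.8494
d((-5, -18), (17, 15)) = 39.6611
d((-5, -18), (-17, 5)) = 25.9422
d((-5, -18), (0, -5)) = 13.9284
d((10, -5), (17, 15)) = 21.1896
d((10, -5), (-17, 5)) = 28.7924
d((10, -5), (0, -5)) = 10.0
d((17, 15), (-17, 5)) = 35.4401
d((17, 15), (0, -5)) = 26.2488
d((-17, 5), (0, -5)) = 19.7231

Closest pair: (2, -17) and (-5, -18) with distance 7.0711

The closest pair is (2, -17) and (-5, -18) with Euclidean distance 7.0711. For 6 points, brute-force pairwise comparison is shown above. For large n, the divide-and-conquer algorithm (sort by x, recurse on halves, check the dividing strip) achieves O(n log n).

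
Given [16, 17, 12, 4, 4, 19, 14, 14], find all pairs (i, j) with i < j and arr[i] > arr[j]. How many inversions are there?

Finding inversions in [16, 17, 12, 4, 4, 19, 14, 14]:

(0, 2): arr[0]=16 > arr[2]=12
(0, 3): arr[0]=16 > arr[3]=4
(0, 4): arr[0]=16 > arr[4]=4
(0, 6): arr[0]=16 > arr[6]=14
(0, 7): arr[0]=16 > arr[7]=14
(1, 2): arr[1]=17 > arr[2]=12
(1, 3): arr[1]=17 > arr[3]=4
(1, 4): arr[1]=17 > arr[4]=4
(1, 6): arr[1]=17 > arr[6]=14
(1, 7): arr[1]=17 > arr[7]=14
(2, 3): arr[2]=12 > arr[3]=4
(2, 4): arr[2]=12 > arr[4]=4
(5, 6): arr[5]=19 > arr[6]=14
(5, 7): arr[5]=19 > arr[7]=14

Total inversions: 14

The array has 14 inversion(s): (0,2), (0,3), (0,4), (0,6), (0,7), (1,2), (1,3), (1,4), (1,6), (1,7), (2,3), (2,4), (5,6), (5,7). Each pair (i,j) satisfies i < j and arr[i] > arr[j].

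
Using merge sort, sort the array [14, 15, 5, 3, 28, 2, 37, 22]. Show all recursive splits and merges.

Merge sort trace:

Split: [14, 15, 5, 3, 28, 2, 37, 22] -> [14, 15, 5, 3] and [28, 2, 37, 22]
  Split: [14, 15, 5, 3] -> [14, 15] and [5, 3]
    Split: [14, 15] -> [14] and [15]
    Merge: [14] + [15] -> [14, 15]
    Split: [5, 3] -> [5] and [3]
    Merge: [5] + [3] -> [3, 5]
  Merge: [14, 15] + [3, 5] -> [3, 5, 14, 15]
  Split: [28, 2, 37, 22] -> [28, 2] and [37, 22]
    Split: [28, 2] -> [28] and [2]
    Merge: [28] + [2] -> [2, 28]
    Split: [37, 22] -> [37] and [22]
    Merge: [37] + [22] -> [22, 37]
  Merge: [2, 28] + [22, 37] -> [2, 22, 28, 37]
Merge: [3, 5, 14, 15] + [2, 22, 28, 37] -> [2, 3, 5, 14, 15, 22, 28, 37]

Final sorted array: [2, 3, 5, 14, 15, 22, 28, 37]

The merge sort proceeds by recursively splitting the array and merging sorted halves.
After all merges, the sorted array is [2, 3, 5, 14, 15, 22, 28, 37].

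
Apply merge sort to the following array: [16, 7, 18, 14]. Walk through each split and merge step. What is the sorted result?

Merge sort trace:

Split: [16, 7, 18, 14] -> [16, 7] and [18, 14]
  Split: [16, 7] -> [16] and [7]
  Merge: [16] + [7] -> [7, 16]
  Split: [18, 14] -> [18] and [14]
  Merge: [18] + [14] -> [14, 18]
Merge: [7, 16] + [14, 18] -> [7, 14, 16, 18]

Final sorted array: [7, 14, 16, 18]

The merge sort proceeds by recursively splitting the array and merging sorted halves.
After all merges, the sorted array is [7, 14, 16, 18].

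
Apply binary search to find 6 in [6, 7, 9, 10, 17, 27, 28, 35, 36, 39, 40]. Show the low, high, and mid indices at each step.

Binary search for 6 in [6, 7, 9, 10, 17, 27, 28, 35, 36, 39, 40]:

lo=0, hi=10, mid=5, arr[mid]=27 -> 27 > 6, search left half
lo=0, hi=4, mid=2, arr[mid]=9 -> 9 > 6, search left half
lo=0, hi=1, mid=0, arr[mid]=6 -> Found target at index 0!

Binary search finds 6 at index 0 after 3 comparisons. The search repeatedly halves the search space by comparing with the middle element.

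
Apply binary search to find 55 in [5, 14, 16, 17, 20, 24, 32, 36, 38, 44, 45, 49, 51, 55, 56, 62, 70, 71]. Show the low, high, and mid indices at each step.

Binary search for 55 in [5, 14, 16, 17, 20, 24, 32, 36, 38, 44, 45, 49, 51, 55, 56, 62, 70, 71]:

lo=0, hi=17, mid=8, arr[mid]=38 -> 38 < 55, search right half
lo=9, hi=17, mid=13, arr[mid]=55 -> Found target at index 13!

Binary search finds 55 at index 13 after 2 comparisons. The search repeatedly halves the search space by comparing with the middle element.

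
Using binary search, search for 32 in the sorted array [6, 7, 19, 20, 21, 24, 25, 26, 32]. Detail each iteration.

Binary search for 32 in [6, 7, 19, 20, 21, 24, 25, 26, 32]:

lo=0, hi=8, mid=4, arr[mid]=21 -> 21 < 32, search right half
lo=5, hi=8, mid=6, arr[mid]=25 -> 25 < 32, search right half
lo=7, hi=8, mid=7, arr[mid]=26 -> 26 < 32, search right half
lo=8, hi=8, mid=8, arr[mid]=32 -> Found target at index 8!

Binary search finds 32 at index 8 after 4 comparisons. The search repeatedly halves the search space by comparing with the middle element.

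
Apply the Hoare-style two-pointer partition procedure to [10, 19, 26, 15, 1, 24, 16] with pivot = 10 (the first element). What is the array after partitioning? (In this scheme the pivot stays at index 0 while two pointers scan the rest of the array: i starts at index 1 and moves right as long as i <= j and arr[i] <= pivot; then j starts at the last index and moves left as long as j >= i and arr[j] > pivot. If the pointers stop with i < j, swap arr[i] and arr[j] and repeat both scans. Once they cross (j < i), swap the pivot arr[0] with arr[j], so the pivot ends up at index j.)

Hoare-style two-pointer partition with pivot = 10:

Initial array: [10, 19, 26, 15, 1, 24, 16]

Pointers start at i = 1, j = 6.
i stops at index 1 (arr[1]=19 > 10), j stops at index 4 (arr[4]=1 <= 10): swap arr[1] and arr[4], array becomes [10, 1, 26, 15, 19, 24, 16]
i ends at 2, j ends at 1: the pointers have crossed (j < i), so scanning stops.

Swap pivot arr[0] with arr[1] to place pivot at position 1: [1, 10, 26, 15, 19, 24, 16]
Pivot position: 1

After partitioning with pivot 10, the array becomes [1, 10, 26, 15, 19, 24, 16]. The pivot is placed at index 1. All elements to the left of the pivot are <= 10, and all elements to the right are > 10.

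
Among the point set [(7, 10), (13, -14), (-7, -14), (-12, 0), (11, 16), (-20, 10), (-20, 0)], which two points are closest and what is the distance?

Computing all pairwise distances among 7 points:

d((7, 10), (13, -14)) = 24.7386
d((7, 10), (-7, -14)) = 27.7849
d((7, 10), (-12, 0)) = 21.4709
d((7, 10), (11, 16)) = 7.2111 <-- minimum
d((7, 10), (-20, 10)) = 27.0
d((7, 10), (-20, 0)) = 28.7924
d((13, -14), (-7, -14)) = 20.0
d((13, -14), (-12, 0)) = 28.6531
d((13, -14), (11, 16)) = 30.0666
d((13, -14), (-20, 10)) = 40.8044
d((13, -14), (-20, 0)) = 35.8469
d((-7, -14), (-12, 0)) = 14.8661
d((-7, -14), (11, 16)) = 34.9857
d((-7, -14), (-20, 10)) = 27.2947
d((-7, -14), (-20, 0)) = 19.105
d((-12, 0), (11, 16)) = 28.0179
d((-12, 0), (-20, 10)) = 12.8062
d((-12, 0), (-20, 0)) = 8.0
d((11, 16), (-20, 10)) = 31.5753
d((11, 16), (-20, 0)) = 34.8855
d((-20, 10), (-20, 0)) = 10.0

Closest pair: (7, 10) and (11, 16) with distance 7.2111

The closest pair is (7, 10) and (11, 16) with Euclidean distance 7.2111. For 7 points, brute-force pairwise comparison is shown above. For large n, the divide-and-conquer algorithm (sort by x, recurse on halves, check the dividing strip) achieves O(n log n).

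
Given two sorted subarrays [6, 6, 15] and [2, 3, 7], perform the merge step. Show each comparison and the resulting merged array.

Merging process:

Compare 6 vs 2: take 2 from right. Merged: [2]
Compare 6 vs 3: take 3 from right. Merged: [2, 3]
Compare 6 vs 7: take 6 from left. Merged: [2, 3, 6]
Compare 6 vs 7: take 6 from left. Merged: [2, 3, 6, 6]
Compare 15 vs 7: take 7 from right. Merged: [2, 3, 6, 6, 7]
Append remaining from left: [15]. Merged: [2, 3, 6, 6, 7, 15]

Final merged array: [2, 3, 6, 6, 7, 15]
Total comparisons: 5

The merged array is [2, 3, 6, 6, 7, 15], requiring 5 comparisons. The merge step runs in O(n) time where n is the total number of elements.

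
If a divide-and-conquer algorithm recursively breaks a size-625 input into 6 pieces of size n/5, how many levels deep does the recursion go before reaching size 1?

For divide and conquer with division factor 5:

Problem sizes at each level:
Level 0: 625
Level 1: 125
Level 2: 25
Level 3: 5
Level 4: 1

The root is level 0 and the size-1 base case is level 4 (the tree spans levels 0 through 4, i.e. 5 levels counting the root), so the depth is the number of divisions: log_5(625) = 4

The recursion tree depth is log_5(625) = 4. At each level, the problem size is divided by 5, so it takes 4 divisions to reduce to a base case of size 1. The algorithm makes 6 recursive calls at each level.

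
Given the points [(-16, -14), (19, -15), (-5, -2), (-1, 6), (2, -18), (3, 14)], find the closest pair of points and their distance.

Computing all pairwise distances among 6 points:

d((-16, -14), (19, -15)) = 35.0143
d((-16, -14), (-5, -2)) = 16.2788
d((-16, -14), (-1, 6)) = 25.0
d((-16, -14), (2, -18)) = 18.4391
d((-16, -14), (3, 14)) = 33.8378
d((19, -15), (-5, -2)) = 27.2947
d((19, -15), (-1, 6)) = 29.0
d((19, -15), (2, -18)) = 17.2627
d((19, -15), (3, 14)) = 33.121
d((-5, -2), (-1, 6)) = 8.9443 <-- minimum
d((-5, -2), (2, -18)) = 17.4642
d((-5, -2), (3, 14)) = 17.8885
d((-1, 6), (2, -18)) = 24.1868
d((-1, 6), (3, 14)) = 8.9443 <-- minimum
d((2, -18), (3, 14)) = 32.0156

Minimum distance: 8.9443 (tie among 2 pairs: (-5, -2) and (-1, 6); (-1, 6) and (3, 14))

The minimum Euclidean distance is 8.9443. There is a tie: 2 pairs achieve this minimum — (-5, -2) and (-1, 6); (-1, 6) and (3, 14). Any of these is a valid closest pair. For 6 points, brute-force pairwise comparison is shown above. For large n, the divide-and-conquer algorithm (sort by x, recurse on halves, check the dividing strip) achieves O(n log n).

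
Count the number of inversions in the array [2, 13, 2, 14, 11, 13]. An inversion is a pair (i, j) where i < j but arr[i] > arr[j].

Finding inversions in [2, 13, 2, 14, 11, 13]:

(1, 2): arr[1]=13 > arr[2]=2
(1, 4): arr[1]=13 > arr[4]=11
(3, 4): arr[3]=14 > arr[4]=11
(3, 5): arr[3]=14 > arr[5]=13

Total inversions: 4

The array has 4 inversion(s): (1,2), (1,4), (3,4), (3,5). Each pair (i,j) satisfies i < j and arr[i] > arr[j].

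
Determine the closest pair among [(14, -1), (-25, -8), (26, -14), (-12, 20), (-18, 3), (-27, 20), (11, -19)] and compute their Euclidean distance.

Computing all pairwise distances among 7 points:

d((14, -1), (-25, -8)) = 39.6232
d((14, -1), (26, -14)) = 17.6918
d((14, -1), (-12, 20)) = 33.4215
d((14, -1), (-18, 3)) = 32.249
d((14, -1), (-27, 20)) = 46.0652
d((14, -1), (11, -19)) = 18.2483
d((-25, -8), (26, -14)) = 51.3517
d((-25, -8), (-12, 20)) = 30.8707
d((-25, -8), (-18, 3)) = 13.0384 <-- minimum
d((-25, -8), (-27, 20)) = 28.0713
d((-25, -8), (11, -19)) = 37.6431
d((26, -14), (-12, 20)) = 50.9902
d((26, -14), (-18, 3)) = 47.1699
d((26, -14), (-27, 20)) = 62.9682
d((26, -14), (11, -19)) = 15.8114
d((-12, 20), (-18, 3)) = 18.0278
d((-12, 20), (-27, 20)) = 15.0
d((-12, 20), (11, -19)) = 45.2769
d((-18, 3), (-27, 20)) = 19.2354
d((-18, 3), (11, -19)) = 36.4005
d((-27, 20), (11, -19)) = 54.4518

Closest pair: (-25, -8) and (-18, 3) with distance 13.0384

The closest pair is (-25, -8) and (-18, 3) with Euclidean distance 13.0384. For 7 points, brute-force pairwise comparison is shown above. For large n, the divide-and-conquer algorithm (sort by x, recurse on halves, check the dividing strip) achieves O(n log n).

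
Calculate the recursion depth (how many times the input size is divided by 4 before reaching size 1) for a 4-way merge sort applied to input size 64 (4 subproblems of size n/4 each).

For divide and conquer with division factor 4:

Problem sizes at each level:
Level 0: 64
Level 1: 16
Level 2: 4
Level 3: 1

The root is level 0 and the size-1 base case is level 3 (the tree spans levels 0 through 3, i.e. 4 levels counting the root), so the depth is the number of divisions: log_4(64) = 3

The recursion tree depth is log_4(64) = 3. At each level, the problem size is divided by 4, so it takes 3 divisions to reduce to a base case of size 1. The algorithm makes 4 recursive calls at each level.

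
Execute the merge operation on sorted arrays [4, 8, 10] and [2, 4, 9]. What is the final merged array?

Merging process:

Compare 4 vs 2: take 2 from right. Merged: [2]
Compare 4 vs 4: take 4 from left. Merged: [2, 4]
Compare 8 vs 4: take 4 from right. Merged: [2, 4, 4]
Compare 8 vs 9: take 8 from left. Merged: [2, 4, 4, 8]
Compare 10 vs 9: take 9 from right. Merged: [2, 4, 4, 8, 9]
Append remaining from left: [10]. Merged: [2, 4, 4, 8, 9, 10]

Final merged array: [2, 4, 4, 8, 9, 10]
Total comparisons: 5

The merged array is [2, 4, 4, 8, 9, 10], requiring 5 comparisons. The merge step runs in O(n) time where n is the total number of elements.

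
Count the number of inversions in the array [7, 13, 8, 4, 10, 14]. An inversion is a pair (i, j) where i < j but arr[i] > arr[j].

Finding inversions in [7, 13, 8, 4, 10, 14]:

(0, 3): arr[0]=7 > arr[3]=4
(1, 2): arr[1]=13 > arr[2]=8
(1, 3): arr[1]=13 > arr[3]=4
(1, 4): arr[1]=13 > arr[4]=10
(2, 3): arr[2]=8 > arr[3]=4

Total inversions: 5

The array has 5 inversion(s): (0,3), (1,2), (1,3), (1,4), (2,3). Each pair (i,j) satisfies i < j and arr[i] > arr[j].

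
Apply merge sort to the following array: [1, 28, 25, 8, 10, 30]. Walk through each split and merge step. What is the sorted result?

Merge sort trace:

Split: [1, 28, 25, 8, 10, 30] -> [1, 28, 25] and [8, 10, 30]
  Split: [1, 28, 25] -> [1] and [28, 25]
    Split: [28, 25] -> [28] and [25]
    Merge: [28] + [25] -> [25, 28]
  Merge: [1] + [25, 28] -> [1, 25, 28]
  Split: [8, 10, 30] -> [8] and [10, 30]
    Split: [10, 30] -> [10] and [30]
    Merge: [10] + [30] -> [10, 30]
  Merge: [8] + [10, 30] -> [8, 10, 30]
Merge: [1, 25, 28] + [8, 10, 30] -> [1, 8, 10, 25, 28, 30]

Final sorted array: [1, 8, 10, 25, 28, 30]

The merge sort proceeds by recursively splitting the array and merging sorted halves.
After all merges, the sorted array is [1, 8, 10, 25, 28, 30].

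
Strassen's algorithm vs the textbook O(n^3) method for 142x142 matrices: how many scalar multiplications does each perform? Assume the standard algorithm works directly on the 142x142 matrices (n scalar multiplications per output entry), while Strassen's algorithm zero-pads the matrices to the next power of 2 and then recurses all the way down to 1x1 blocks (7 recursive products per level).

Matrix multiplication for 142x142 matrices:

Strassen's algorithm requires power-of-2 dimensions. Pad 142x142 to 256x256 (next power of 2).

Standard algorithm: 142^3 = 2863288 multiplications
Strassen's algorithm: 7^(log2(256)) = 7^8 = 5764801 multiplications
Difference: 2863288 - 5764801 = -2901513 (Strassen uses MORE here due to padding overhead — for small or just-over-power-of-2 n, padding can outweigh the per-level savings)

Standard: 2863288 multiplications (142^3). Strassen: 5764801 multiplications (7^8, after padding to 256x256). Strassen reduces 8 recursive multiplications to 7 at each level.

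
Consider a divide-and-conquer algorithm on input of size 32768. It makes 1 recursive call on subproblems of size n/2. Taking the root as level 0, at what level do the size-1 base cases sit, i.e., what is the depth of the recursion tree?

For divide and conquer with division factor 2:

Problem sizes at each level:
Level 0: 32768
Level 1: 16384
Level 2: 8192
Level 3: 4096
Level 4: 2048
Level 5: 1024
Level 6: 512
Level 7: 256
Level 8: 128
Level 9: 64
Level 10: 32
Level 11: 16
Level 12: 8
Level 13: 4
Level 14: 2
Level 15: 1

The root is level 0 and the size-1 base case is level 15 (the tree spans levels 0 through 15, i.e. 16 levels counting the root), so the depth is the number of divisions: log_2(32768) = 15

The recursion tree depth is log_2(32768) = 15. At each level, the problem size is divided by 2, so it takes 15 divisions to reduce to a base case of size 1. The algorithm makes 1 recursive call at each level.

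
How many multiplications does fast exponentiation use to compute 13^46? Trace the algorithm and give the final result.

Computing 13^46 by squaring (build up from 13^1; each line after the first costs one multiplication):

13^1 = 13
13^2 = (13^1)^2 = 13^2 = 169
13^4 = (13^2)^2 = 169^2 = 28561
13^5 = 13 * 13^4 = 13 * 28561 = 371293
13^10 = (13^5)^2 = 371293^2 = 137858491849
13^11 = 13 * 13^10 = 13 * 137858491849 = 1792160394037
13^22 = (13^11)^2 = 1792160394037^2 = 3211838877954855105157369
13^23 = 13 * 13^22 = 13 * 3211838877954855105157369 = 41753905413413116367045797
13^46 = (13^23)^2 = 41753905413413116367045797^2 = 1743388617272249143997555461487119439669521095365209

Result: 1743388617272249143997555461487119439669521095365209
Multiplications needed: 8 (8 lines after 13^1)

13^46 = 1743388617272249143997555461487119439669521095365209. Using exponentiation by squaring, this requires 8 multiplications. The key idea: if the exponent is even, square the half-power; if odd, multiply by the base once.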